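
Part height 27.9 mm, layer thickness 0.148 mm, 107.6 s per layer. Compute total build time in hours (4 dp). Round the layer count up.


Layers = ceil(27.9/0.148) = 189
t = 189 * 107.6 / 3600 = 5.649 hrs


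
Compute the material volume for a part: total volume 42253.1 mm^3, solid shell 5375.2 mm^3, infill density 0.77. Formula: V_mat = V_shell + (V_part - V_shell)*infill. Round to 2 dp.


V_infill = (42253.1 - 5375.2) * 0.77 = 28395.98
V_total = 5375.2 + 28395.98 = 33771.18 mm^3


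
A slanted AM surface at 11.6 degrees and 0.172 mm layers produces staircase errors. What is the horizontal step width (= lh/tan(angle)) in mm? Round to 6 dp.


step = 0.172 / tan(11.6) = 0.837919 mm


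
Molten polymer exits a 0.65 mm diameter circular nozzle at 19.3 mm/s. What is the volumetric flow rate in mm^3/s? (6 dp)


A = pi*(0.65/2)^2 = 0.33183072 mm^2
Q = 0.33183072 * 19.3 = 6.404333 mm^3/s


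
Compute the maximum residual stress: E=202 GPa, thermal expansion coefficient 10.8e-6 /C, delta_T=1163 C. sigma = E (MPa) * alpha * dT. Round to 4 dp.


sigma = 202*1000 * 10.8e-6 * 1163 = 2537.2008 MPa


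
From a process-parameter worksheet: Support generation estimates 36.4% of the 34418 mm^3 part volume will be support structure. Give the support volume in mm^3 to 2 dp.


V_support = 34418 * 0.364 = 12528.15 mm^3


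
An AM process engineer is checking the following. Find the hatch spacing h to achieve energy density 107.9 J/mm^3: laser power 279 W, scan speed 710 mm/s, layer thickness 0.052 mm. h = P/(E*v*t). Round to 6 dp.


h = 279 / (107.9*710*0.052) = 0.070036 mm


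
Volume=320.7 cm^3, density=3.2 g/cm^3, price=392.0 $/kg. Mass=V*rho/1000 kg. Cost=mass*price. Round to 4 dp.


Mass = 320.7*3.2/1000 = 1.02624 kg
Cost = 1.02624 * 392.0 = 402.2861 $


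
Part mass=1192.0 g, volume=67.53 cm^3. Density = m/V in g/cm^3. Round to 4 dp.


rho = 1192.0 / 67.53 = 17.6514 g/cm^3


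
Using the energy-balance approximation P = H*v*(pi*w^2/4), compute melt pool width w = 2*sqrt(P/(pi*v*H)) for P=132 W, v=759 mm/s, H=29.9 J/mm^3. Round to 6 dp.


w = 2*sqrt(132/(pi*759*29.9)) = 0.086057 mm


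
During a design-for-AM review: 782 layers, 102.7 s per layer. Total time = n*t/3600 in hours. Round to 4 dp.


t = 782 * 102.7 / 3600 = 22.3087 hrs


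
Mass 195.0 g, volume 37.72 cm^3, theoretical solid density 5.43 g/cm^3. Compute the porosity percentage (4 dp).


rho_part = 195.0 / 37.72 = 5.16967126 g/cm^3
Porosity = (1 - 5.16967126/5.43)*100 = 4.7943 %


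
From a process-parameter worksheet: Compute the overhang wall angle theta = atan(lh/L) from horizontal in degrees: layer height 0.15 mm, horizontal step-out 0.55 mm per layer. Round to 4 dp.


angle = atan(0.15/0.55) = 15.2551 degrees


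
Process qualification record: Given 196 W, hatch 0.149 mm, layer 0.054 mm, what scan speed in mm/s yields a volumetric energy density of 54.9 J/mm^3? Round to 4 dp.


v = 196 / (54.9*0.149*0.054) = 443.7146 mm/s


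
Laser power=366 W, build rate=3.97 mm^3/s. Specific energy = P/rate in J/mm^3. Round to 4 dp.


SE = 366 / 3.97 = 92.1914 J/mm^3


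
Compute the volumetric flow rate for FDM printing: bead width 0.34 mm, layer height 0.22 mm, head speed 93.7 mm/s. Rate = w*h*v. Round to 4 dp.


Rate = 0.34 * 0.22 * 93.7 = 7.0088 mm^3/s


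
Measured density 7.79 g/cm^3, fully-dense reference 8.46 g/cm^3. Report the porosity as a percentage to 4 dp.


Porosity = (1-7.79/8.46)*100 = 7.9196 %


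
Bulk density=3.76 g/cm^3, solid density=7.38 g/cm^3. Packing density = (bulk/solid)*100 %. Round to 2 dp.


Packing = (3.76/7.38)*100 = 50.95 %


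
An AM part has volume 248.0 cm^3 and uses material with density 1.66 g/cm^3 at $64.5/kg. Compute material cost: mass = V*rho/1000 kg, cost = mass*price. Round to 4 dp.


Mass = 248.0*1.66/1000 = 0.41168 kg
Cost = 0.41168 * 64.5 = 26.5534 $


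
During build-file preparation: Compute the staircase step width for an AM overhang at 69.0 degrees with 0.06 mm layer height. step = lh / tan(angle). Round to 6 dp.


step = 0.06 / tan(69.0) = 0.023032 mm


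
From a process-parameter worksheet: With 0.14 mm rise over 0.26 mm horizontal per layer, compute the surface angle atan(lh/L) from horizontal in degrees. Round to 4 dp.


angle = atan(0.14/0.26) = 28.3008 degrees


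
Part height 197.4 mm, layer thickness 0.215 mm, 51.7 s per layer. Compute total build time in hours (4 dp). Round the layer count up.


Layers = ceil(197.4/0.215) = 919
t = 919 * 51.7 / 3600 = 13.1979 hrs


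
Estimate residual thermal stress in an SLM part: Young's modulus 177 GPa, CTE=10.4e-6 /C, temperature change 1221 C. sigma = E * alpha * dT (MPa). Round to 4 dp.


sigma = 177*1000 * 10.4e-6 * 1221 = 2247.6168 MPa


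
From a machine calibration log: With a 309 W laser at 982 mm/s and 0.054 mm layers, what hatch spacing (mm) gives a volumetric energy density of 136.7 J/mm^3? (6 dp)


h = 309 / (136.7*982*0.054) = 0.042627 mm


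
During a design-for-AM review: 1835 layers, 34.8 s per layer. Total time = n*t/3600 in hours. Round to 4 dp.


t = 1835 * 34.8 / 3600 = 17.7383 hrs


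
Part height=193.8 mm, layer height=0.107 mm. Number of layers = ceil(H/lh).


Layers = ceil(193.8/0.107) = 1812


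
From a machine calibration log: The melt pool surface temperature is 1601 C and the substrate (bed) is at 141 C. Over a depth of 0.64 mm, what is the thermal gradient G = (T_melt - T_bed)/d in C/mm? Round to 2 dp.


G = (1601-141)/0.64 = 2281.25 C/mm


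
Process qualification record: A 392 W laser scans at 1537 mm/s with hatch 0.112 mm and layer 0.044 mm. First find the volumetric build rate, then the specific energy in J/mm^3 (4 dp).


Build rate = 1537 * 0.112 * 0.044 = 7.574336 mm^3/s
SE = 392 / 7.574336 = 51.7537 J/mm^3


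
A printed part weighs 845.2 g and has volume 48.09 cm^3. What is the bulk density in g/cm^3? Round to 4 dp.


rho = 845.2 / 48.09 = 17.5754 g/cm^3


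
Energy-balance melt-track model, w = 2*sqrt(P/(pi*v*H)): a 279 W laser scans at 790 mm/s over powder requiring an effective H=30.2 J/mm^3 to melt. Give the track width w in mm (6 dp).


w = 2*sqrt(279/(pi*790*30.2)) = 0.122023 mm


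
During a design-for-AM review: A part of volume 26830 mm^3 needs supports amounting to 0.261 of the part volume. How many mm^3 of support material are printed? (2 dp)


V_support = 26830 * 0.261 = 7002.63 mm^3


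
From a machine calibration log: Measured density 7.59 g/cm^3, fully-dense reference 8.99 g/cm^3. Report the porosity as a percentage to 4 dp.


Porosity = (1-7.59/8.99)*100 = 15.5729 %


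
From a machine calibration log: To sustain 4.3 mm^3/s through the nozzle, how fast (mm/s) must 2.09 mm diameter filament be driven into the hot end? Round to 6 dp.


A = pi*(2.09/2)^2 = 3.430698
v = 4.3 / 3.430698 = 1.253389 mm/s


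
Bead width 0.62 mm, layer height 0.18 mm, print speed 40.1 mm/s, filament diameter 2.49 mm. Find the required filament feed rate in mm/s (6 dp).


Q = 0.62 * 0.18 * 40.1 = 4.47516 mm^3/s
A_fil = pi*(2.49/2)^2 = 4.86954715 mm^2
v_feed = 4.47516 / 4.86954715 = 0.919009 mm/s


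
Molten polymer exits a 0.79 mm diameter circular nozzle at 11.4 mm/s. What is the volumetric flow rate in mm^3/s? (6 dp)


A = pi*(0.79/2)^2 = 0.49016699 mm^2
Q = 0.49016699 * 11.4 = 5.587904 mm^3/s


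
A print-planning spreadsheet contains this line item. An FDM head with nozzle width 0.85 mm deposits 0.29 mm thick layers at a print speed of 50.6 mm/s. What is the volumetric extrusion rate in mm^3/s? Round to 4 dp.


Rate = 0.85 * 0.29 * 50.6 = 12.4729 mm^3/s


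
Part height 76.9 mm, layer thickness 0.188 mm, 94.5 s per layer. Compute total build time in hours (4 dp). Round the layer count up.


Layers = ceil(76.9/0.188) = 410
t = 410 * 94.5 / 3600 = 10.7625 hrs


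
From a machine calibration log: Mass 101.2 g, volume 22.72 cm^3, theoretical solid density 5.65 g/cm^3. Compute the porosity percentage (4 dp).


rho_part = 101.2 / 22.72 = 4.45422535 g/cm^3
Porosity = (1 - 4.45422535/5.65)*100 = 21.1642 %


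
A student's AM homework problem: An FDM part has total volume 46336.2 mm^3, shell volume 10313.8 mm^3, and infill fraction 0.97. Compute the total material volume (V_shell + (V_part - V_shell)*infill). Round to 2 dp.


V_infill = (46336.2 - 10313.8) * 0.97 = 34941.73
V_total = 10313.8 + 34941.73 = 45255.53 mm^3


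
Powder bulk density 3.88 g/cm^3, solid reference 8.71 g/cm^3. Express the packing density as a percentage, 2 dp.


Packing = (3.88/8.71)*100 = 44.55 %


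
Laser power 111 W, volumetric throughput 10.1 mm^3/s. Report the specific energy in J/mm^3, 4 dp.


SE = 111 / 10.1 = 10.9901 J/mm^3


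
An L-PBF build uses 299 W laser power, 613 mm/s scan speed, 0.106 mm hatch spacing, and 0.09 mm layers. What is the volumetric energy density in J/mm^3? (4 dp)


E = 299 / (613*0.106*0.09) = 51.1284 J/mm^3


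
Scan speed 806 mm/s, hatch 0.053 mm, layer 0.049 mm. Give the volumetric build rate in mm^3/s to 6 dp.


Rate = 806 * 0.053 * 0.049 = 2.093182 mm^3/s


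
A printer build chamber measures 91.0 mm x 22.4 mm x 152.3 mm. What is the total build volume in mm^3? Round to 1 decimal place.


V = 91.0 * 22.4 * 152.3 = 310448.3 mm^3


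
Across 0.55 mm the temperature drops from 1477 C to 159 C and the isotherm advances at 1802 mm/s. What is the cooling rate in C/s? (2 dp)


G = (1477-159)/0.55 = 2396.36363636 C/mm
CR = 2396.36363636 * 1802 = 4318247.27 C/s


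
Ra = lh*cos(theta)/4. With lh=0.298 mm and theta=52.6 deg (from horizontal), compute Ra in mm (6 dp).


Ra = 0.298 * cos(52.6) / 4 = 0.04525 mm


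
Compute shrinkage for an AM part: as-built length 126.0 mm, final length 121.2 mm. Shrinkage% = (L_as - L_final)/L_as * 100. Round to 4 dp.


Shrinkage = ((126.0-121.2)/126.0)*100 = 3.8095 %


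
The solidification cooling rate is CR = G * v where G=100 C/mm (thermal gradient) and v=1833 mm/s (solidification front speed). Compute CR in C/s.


CR = 100 * 1833 = 183300 C/s


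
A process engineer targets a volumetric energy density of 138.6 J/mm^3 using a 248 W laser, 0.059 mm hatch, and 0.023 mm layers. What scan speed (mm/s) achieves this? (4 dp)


v = 248 / (138.6*0.059*0.023) = 1318.5864 mm/s


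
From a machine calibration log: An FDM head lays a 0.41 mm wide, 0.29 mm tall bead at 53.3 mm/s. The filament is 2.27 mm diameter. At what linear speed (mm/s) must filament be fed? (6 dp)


Q = 0.41 * 0.29 * 53.3 = 6.33737 mm^3/s
A_fil = pi*(2.27/2)^2 = 4.0470782 mm^2
v_feed = 6.33737 / 4.0470782 = 1.565912 mm/s


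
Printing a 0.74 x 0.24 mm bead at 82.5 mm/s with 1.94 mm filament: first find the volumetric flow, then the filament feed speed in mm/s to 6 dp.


Q = 0.74 * 0.24 * 82.5 = 14.652 mm^3/s
A_fil = pi*(1.94/2)^2 = 2.95592453 mm^2
v_feed = 14.652 / 2.95592453 = 4.956825 mm/s


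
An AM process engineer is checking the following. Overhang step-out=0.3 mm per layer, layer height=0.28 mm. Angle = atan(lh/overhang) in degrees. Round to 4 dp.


angle = atan(0.28/0.3) = 43.0251 degrees


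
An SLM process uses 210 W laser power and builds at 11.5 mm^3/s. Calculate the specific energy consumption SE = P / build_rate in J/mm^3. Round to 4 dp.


SE = 210 / 11.5 = 18.2609 J/mm^3


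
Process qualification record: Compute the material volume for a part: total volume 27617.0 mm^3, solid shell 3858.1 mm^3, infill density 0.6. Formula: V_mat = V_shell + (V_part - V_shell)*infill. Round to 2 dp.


V_infill = (27617.0 - 3858.1) * 0.6 = 14255.34
V_total = 3858.1 + 14255.34 = 18113.44 mm^3


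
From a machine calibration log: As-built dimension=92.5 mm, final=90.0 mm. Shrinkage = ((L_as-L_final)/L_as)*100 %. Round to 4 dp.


Shrinkage = ((92.5-90.0)/92.5)*100 = 2.7027 %


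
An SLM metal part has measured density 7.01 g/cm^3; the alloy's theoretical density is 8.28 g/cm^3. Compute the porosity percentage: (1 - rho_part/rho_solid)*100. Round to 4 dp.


Porosity = (1-7.01/8.28)*100 = 15.3382 %


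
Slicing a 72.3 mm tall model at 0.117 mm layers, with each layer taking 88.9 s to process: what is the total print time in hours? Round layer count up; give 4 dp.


Layers = ceil(72.3/0.117) = 618
t = 618 * 88.9 / 3600 = 15.2612 hrs


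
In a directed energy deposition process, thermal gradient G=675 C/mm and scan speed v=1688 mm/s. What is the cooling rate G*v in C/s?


CR = 675 * 1688 = 1139400 C/s


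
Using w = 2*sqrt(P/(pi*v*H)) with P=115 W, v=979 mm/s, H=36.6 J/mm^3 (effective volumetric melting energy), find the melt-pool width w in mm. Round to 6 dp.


w = 2*sqrt(115/(pi*979*36.6)) = 0.063925 mm


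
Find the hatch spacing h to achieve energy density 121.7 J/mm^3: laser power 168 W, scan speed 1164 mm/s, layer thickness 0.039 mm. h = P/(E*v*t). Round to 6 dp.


h = 168 / (121.7*1164*0.039) = 0.030409 mm


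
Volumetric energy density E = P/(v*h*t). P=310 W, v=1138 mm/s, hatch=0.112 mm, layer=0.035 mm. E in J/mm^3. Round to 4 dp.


E = 310 / (1138*0.112*0.035) = 69.4918 J/mm^3


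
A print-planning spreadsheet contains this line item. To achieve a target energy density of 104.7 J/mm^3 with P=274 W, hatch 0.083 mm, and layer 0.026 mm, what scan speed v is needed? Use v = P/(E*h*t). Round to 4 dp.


v = 274 / (104.7*0.083*0.026) = 1212.6974 mm/s


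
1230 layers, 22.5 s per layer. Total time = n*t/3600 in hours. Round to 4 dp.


t = 1230 * 22.5 / 3600 = 7.6875 hrs


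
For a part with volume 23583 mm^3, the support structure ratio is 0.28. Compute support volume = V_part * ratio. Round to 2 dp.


V_support = 23583 * 0.28 = 6603.24 mm^3


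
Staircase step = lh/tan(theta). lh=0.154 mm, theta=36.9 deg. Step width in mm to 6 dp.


step = 0.154 / tan(36.9) = 0.205109 mm


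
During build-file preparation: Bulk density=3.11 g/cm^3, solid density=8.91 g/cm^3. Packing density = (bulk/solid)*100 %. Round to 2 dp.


Packing = (3.11/8.91)*100 = 34.9 %


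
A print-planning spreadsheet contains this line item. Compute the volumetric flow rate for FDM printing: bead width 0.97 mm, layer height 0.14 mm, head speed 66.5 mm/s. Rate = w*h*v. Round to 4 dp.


Rate = 0.97 * 0.14 * 66.5 = 9.0307 mm^3/s


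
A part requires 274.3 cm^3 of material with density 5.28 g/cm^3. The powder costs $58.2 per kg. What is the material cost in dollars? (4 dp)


Mass = 274.3*5.28/1000 = 1.448304 kg
Cost = 1.448304 * 58.2 = 84.2913 $


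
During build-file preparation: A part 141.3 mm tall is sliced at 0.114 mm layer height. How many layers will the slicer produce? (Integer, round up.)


Layers = ceil(141.3/0.114) = 1240


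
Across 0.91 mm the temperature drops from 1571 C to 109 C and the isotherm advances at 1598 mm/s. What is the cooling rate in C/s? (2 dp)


G = (1571-109)/0.91 = 1606.59340659 C/mm
CR = 1606.59340659 * 1598 = 2567336.26 C/s


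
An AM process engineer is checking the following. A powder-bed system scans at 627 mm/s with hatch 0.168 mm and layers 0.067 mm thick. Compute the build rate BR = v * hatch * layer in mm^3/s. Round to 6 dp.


Rate = 627 * 0.168 * 0.067 = 7.057512 mm^3/s


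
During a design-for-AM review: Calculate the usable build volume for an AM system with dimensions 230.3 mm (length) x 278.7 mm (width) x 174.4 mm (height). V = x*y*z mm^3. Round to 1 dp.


V = 230.3 * 278.7 * 174.4 = 11193796.0 mm^3


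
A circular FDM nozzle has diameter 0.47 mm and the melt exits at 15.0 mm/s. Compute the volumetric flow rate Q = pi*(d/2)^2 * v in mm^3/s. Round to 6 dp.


A = pi*(0.47/2)^2 = 0.17349445 mm^2
Q = 0.17349445 * 15.0 = 2.602417 mm^3/s


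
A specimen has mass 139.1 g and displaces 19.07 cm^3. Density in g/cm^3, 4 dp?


rho = 139.1 / 19.07 = 7.2942 g/cm^3


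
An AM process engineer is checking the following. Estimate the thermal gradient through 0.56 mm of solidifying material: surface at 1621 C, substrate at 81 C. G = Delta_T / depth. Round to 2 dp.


G = (1621-81)/0.56 = 2750.0 C/mm


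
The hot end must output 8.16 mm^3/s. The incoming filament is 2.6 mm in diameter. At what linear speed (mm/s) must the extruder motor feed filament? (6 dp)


A = pi*(2.6/2)^2 = 5.309292
v = 8.16 / 5.309292 = 1.536928 mm/s


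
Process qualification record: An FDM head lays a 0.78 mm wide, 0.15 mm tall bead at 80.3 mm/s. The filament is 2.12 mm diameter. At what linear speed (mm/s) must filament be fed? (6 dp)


Q = 0.78 * 0.15 * 80.3 = 9.3951 mm^3/s
A_fil = pi*(2.12/2)^2 = 3.52989351 mm^2
v_feed = 9.3951 / 3.52989351 = 2.661582 mm/s


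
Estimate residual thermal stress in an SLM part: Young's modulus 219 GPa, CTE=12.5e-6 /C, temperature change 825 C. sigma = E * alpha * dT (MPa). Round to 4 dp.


sigma = 219*1000 * 12.5e-6 * 825 = 2258.4375 MPa


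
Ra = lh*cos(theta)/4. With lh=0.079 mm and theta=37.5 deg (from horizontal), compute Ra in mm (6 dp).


Ra = 0.079 * cos(37.5) / 4 = 0.015669 mm


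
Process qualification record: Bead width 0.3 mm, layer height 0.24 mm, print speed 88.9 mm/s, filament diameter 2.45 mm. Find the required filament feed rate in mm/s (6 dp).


Q = 0.3 * 0.24 * 88.9 = 6.4008 mm^3/s
A_fil = pi*(2.45/2)^2 = 4.71435248 mm^2
v_feed = 6.4008 / 4.71435248 = 1.357726 mm/s


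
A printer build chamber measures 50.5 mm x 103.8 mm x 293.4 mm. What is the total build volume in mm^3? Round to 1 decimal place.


V = 50.5 * 103.8 * 293.4 = 1537973.5 mm^3


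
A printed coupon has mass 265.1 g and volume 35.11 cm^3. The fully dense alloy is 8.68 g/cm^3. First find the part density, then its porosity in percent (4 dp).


rho_part = 265.1 / 35.11 = 7.5505554 g/cm^3
Porosity = (1 - 7.5505554/8.68)*100 = 13.012 %


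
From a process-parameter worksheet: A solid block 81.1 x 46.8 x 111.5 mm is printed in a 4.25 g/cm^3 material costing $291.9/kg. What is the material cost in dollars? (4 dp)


V = 81.1 * 46.8 * 111.5 = 423196.02 mm^3 = 423.19602 cm^3
Mass = 423.19602 * 4.25 / 1000 = 1.79858309 kg
Cost = 1.79858309 * 291.9 = 525.0064 $


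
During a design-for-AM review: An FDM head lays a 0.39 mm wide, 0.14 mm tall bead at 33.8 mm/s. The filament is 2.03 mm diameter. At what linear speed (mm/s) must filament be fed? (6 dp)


Q = 0.39 * 0.14 * 33.8 = 1.84548 mm^3/s
A_fil = pi*(2.03/2)^2 = 3.23654729 mm^2
v_feed = 1.84548 / 3.23654729 = 0.5702 mm/s


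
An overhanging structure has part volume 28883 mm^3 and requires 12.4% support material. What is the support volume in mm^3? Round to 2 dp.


V_support = 28883 * 0.124 = 3581.49 mm^3


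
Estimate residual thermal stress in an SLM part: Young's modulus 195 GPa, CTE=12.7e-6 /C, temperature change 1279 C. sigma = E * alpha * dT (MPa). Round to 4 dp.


sigma = 195*1000 * 12.7e-6 * 1279 = 3167.4435 MPa


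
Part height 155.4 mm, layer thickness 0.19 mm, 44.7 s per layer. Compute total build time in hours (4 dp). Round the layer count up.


Layers = ceil(155.4/0.19) = 818
t = 818 * 44.7 / 3600 = 10.1568 hrs


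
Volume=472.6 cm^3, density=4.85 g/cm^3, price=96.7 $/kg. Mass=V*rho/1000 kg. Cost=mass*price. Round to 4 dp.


Mass = 472.6*4.85/1000 = 2.29211 kg
Cost = 2.29211 * 96.7 = 221.647 $


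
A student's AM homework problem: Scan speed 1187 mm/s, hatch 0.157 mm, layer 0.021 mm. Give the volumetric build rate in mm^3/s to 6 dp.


Rate = 1187 * 0.157 * 0.021 = 3.913539 mm^3/s


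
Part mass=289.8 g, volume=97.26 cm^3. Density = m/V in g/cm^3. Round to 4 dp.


rho = 289.8 / 97.26 = 2.9796 g/cm^3


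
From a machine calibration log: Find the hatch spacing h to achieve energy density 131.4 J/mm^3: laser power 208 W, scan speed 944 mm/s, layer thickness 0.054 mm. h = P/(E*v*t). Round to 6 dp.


h = 208 / (131.4*944*0.054) = 0.031053 mm


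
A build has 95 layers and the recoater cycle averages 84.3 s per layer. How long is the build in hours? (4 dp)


t = 95 * 84.3 / 3600 = 2.2246 hrs


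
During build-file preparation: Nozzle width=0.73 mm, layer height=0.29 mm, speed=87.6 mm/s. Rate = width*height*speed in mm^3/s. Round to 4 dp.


Rate = 0.73 * 0.29 * 87.6 = 18.5449 mm^3/s


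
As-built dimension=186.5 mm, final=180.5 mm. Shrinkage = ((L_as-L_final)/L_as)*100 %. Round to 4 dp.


Shrinkage = ((186.5-180.5)/186.5)*100 = 3.2172 %


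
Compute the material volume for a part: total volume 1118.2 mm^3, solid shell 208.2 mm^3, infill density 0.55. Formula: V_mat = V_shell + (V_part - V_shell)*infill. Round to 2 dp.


V_infill = (1118.2 - 208.2) * 0.55 = 500.5
V_total = 208.2 + 500.5 = 708.7 mm^3


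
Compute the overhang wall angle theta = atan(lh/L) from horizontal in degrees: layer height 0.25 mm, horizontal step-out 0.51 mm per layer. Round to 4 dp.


angle = atan(0.25/0.51) = 26.1139 degrees


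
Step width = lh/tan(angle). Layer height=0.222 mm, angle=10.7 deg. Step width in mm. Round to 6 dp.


step = 0.222 / tan(10.7) = 1.174902 mm


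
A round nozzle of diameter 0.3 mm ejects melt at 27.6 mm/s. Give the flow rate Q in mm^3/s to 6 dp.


A = pi*(0.3/2)^2 = 0.07068583 mm^2
Q = 0.07068583 * 27.6 = 1.950929 mm^3/s


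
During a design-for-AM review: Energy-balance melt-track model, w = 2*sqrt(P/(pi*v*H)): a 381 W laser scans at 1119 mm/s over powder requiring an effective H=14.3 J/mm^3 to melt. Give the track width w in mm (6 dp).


w = 2*sqrt(381/(pi*1119*14.3)) = 0.174114 mm


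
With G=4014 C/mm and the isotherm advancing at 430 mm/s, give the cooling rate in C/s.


CR = 4014 * 430 = 1726020 C/s


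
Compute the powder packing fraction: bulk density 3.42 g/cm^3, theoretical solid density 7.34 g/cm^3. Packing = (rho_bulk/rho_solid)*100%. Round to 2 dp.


Packing = (3.42/7.34)*100 = 46.59 %


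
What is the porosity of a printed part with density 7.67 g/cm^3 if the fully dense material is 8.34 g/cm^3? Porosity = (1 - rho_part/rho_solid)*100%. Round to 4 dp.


Porosity = (1-7.67/8.34)*100 = 8.0336 %


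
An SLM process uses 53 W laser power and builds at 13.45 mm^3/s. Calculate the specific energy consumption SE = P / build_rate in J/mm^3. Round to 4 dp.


SE = 53 / 13.45 = 3.9405 J/mm^3


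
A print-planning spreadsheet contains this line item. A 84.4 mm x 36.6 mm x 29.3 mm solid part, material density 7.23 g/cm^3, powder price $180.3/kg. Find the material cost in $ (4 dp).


V = 84.4 * 36.6 * 29.3 = 90508.872 mm^3 = 90.508872 cm^3
Mass = 90.508872 * 7.23 / 1000 = 0.65437914 kg
Cost = 0.65437914 * 180.3 = 117.9846 $


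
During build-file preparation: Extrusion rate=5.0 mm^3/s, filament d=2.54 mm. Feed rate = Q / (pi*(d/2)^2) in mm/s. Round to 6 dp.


A = pi*(2.54/2)^2 = 5.067075
v = 5.0 / 5.067075 = 0.986763 mm/s


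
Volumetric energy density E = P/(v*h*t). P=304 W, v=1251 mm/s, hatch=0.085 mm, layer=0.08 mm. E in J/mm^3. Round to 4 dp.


E = 304 / (1251*0.085*0.08) = 35.7361 J/mm^3


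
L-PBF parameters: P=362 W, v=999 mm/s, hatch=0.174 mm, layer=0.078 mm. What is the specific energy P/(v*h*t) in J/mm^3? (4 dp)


Build rate = 999 * 0.174 * 0.078 = 13.558428 mm^3/s
SE = 362 / 13.558428 = 26.6993 J/mm^3


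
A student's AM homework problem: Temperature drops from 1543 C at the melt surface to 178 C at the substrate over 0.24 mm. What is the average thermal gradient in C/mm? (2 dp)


G = (1543-178)/0.24 = 5687.5 C/mm


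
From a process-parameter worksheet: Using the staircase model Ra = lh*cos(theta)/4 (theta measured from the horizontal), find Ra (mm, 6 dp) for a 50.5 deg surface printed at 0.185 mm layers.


Ra = 0.185 * cos(50.5) / 4 = 0.029419 mm


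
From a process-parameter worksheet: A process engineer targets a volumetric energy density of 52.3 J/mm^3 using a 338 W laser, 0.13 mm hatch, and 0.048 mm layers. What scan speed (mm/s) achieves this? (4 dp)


v = 338 / (52.3*0.13*0.048) = 1035.6915 mm/s


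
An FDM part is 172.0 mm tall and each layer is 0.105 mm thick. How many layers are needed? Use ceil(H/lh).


Layers = ceil(172.0/0.105) = 1639


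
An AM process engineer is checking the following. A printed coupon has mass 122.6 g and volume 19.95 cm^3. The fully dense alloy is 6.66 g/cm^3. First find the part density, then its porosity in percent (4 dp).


rho_part = 122.6 / 19.95 = 6.14536341 g/cm^3
Porosity = (1 - 6.14536341/6.66)*100 = 7.7273 %


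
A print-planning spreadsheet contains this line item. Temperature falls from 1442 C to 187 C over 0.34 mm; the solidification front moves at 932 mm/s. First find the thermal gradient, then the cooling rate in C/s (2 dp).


G = (1442-187)/0.34 = 3691.17647059 C/mm
CR = 3691.17647059 * 932 = 3440176.47 C/s


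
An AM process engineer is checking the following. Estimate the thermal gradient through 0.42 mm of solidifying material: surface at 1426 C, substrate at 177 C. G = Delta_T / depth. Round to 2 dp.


G = (1426-177)/0.42 = 2973.81 C/mm


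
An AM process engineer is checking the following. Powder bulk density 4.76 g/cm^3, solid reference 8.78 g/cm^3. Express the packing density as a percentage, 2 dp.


Packing = (4.76/8.78)*100 = 54.21 %


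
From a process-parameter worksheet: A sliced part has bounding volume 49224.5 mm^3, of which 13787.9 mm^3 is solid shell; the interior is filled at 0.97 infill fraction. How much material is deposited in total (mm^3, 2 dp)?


V_infill = (49224.5 - 13787.9) * 0.97 = 34373.5
V_total = 13787.9 + 34373.5 = 48161.4 mm^3


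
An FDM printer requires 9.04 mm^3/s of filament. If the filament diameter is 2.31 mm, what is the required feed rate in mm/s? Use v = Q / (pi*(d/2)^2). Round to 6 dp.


A = pi*(2.31/2)^2 = 4.190963
v = 9.04 / 4.190963 = 2.157022 mm/s


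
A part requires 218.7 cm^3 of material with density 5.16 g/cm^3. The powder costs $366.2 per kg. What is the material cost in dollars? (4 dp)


Mass = 218.7*5.16/1000 = 1.128492 kg
Cost = 1.128492 * 366.2 = 413.2538 $


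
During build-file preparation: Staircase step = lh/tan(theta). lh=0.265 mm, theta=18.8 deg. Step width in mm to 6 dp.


step = 0.265 / tan(18.8) = 0.778432 mm


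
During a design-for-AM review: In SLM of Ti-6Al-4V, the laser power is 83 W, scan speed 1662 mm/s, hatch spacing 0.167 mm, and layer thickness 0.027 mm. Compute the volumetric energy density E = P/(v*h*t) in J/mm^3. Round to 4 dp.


E = 83 / (1662*0.167*0.027) = 11.0756 J/mm^3


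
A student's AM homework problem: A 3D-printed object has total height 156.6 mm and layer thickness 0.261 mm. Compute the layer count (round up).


Layers = ceil(156.6/0.261) = 600


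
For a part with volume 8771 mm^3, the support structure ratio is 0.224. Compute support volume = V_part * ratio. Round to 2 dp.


V_support = 8771 * 0.224 = 1964.7 mm^3


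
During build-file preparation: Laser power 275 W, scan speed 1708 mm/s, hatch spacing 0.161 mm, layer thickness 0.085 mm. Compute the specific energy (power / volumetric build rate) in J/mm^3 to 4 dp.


Build rate = 1708 * 0.161 * 0.085 = 23.37398 mm^3/s
SE = 275 / 23.37398 = 11.7652 J/mm^3


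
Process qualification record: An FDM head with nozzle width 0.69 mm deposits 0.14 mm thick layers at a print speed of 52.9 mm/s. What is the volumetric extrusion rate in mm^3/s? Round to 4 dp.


Rate = 0.69 * 0.14 * 52.9 = 5.1101 mm^3/s


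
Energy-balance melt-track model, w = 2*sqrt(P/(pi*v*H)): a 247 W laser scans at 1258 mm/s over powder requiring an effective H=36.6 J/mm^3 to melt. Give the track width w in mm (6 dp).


w = 2*sqrt(247/(pi*1258*36.6)) = 0.082646 mm


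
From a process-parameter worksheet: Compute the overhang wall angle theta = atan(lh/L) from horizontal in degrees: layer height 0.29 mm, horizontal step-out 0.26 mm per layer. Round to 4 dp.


angle = atan(0.29/0.26) = 48.1221 degrees


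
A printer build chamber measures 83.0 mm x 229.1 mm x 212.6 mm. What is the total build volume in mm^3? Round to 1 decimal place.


V = 83.0 * 229.1 * 212.6 = 4042652.8 mm^3


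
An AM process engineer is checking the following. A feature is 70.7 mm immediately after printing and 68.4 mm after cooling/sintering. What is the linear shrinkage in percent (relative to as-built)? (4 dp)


Shrinkage = ((70.7-68.4)/70.7)*100 = 3.2532 %


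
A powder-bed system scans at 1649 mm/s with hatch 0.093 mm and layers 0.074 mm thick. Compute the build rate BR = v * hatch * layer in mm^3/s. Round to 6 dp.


Rate = 1649 * 0.093 * 0.074 = 11.348418 mm^3/s


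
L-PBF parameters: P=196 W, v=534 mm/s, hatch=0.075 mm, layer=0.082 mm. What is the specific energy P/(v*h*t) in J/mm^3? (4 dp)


Build rate = 534 * 0.075 * 0.082 = 3.2841 mm^3/s
SE = 196 / 3.2841 = 59.6815 J/mm^3


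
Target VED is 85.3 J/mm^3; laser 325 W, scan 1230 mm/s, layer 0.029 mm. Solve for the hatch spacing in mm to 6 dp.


h = 325 / (85.3*1230*0.029) = 0.106815 mm


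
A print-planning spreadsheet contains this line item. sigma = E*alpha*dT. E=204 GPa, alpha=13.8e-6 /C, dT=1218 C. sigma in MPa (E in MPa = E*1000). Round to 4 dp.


sigma = 204*1000 * 13.8e-6 * 1218 = 3428.9136 MPa


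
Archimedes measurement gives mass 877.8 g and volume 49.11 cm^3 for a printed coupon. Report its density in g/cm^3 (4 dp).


rho = 877.8 / 49.11 = 17.8742 g/cm^3


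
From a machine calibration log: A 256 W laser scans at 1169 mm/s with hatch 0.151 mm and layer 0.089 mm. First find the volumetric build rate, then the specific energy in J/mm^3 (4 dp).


Build rate = 1169 * 0.151 * 0.089 = 15.710191 mm^3/s
SE = 256 / 15.710191 = 16.2952 J/mm^3


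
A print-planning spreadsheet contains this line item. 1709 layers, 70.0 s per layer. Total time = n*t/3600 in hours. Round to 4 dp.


t = 1709 * 70.0 / 3600 = 33.2306 hrs


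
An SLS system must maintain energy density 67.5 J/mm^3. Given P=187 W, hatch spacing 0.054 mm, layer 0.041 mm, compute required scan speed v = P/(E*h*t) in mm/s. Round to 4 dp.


v = 187 / (67.5*0.054*0.041) = 1251.2965 mm/s


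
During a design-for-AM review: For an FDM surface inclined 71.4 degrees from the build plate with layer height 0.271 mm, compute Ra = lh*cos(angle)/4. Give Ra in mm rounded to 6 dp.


Ra = 0.271 * cos(71.4) / 4 = 0.021609 mm


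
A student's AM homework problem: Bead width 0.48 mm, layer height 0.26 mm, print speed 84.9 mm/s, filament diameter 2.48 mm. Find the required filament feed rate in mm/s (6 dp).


Q = 0.48 * 0.26 * 84.9 = 10.59552 mm^3/s
A_fil = pi*(2.48/2)^2 = 4.83051286 mm^2
v_feed = 10.59552 / 4.83051286 = 2.193457 mm/s


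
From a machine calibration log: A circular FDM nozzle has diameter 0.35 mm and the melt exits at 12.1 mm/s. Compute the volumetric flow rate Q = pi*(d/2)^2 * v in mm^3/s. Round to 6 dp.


A = pi*(0.35/2)^2 = 0.09621128 mm^2
Q = 0.09621128 * 12.1 = 1.164156 mm^3/s


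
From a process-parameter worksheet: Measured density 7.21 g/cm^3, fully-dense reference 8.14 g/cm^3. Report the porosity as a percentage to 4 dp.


Porosity = (1-7.21/8.14)*100 = 11.4251 %


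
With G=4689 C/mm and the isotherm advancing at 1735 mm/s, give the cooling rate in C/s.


CR = 4689 * 1735 = 8135415 C/s


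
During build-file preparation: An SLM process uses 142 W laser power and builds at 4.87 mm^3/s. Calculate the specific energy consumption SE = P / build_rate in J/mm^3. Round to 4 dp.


SE = 142 / 4.87 = 29.1581 J/mm^3


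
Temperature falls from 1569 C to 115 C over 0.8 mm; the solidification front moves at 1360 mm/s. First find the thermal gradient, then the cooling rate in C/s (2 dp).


G = (1569-115)/0.8 = 1817.5 C/mm
CR = 1817.5 * 1360 = 2471800.0 C/s


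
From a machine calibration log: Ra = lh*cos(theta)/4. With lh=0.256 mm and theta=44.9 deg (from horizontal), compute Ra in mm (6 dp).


Ra = 0.256 * cos(44.9) / 4 = 0.045334 mm


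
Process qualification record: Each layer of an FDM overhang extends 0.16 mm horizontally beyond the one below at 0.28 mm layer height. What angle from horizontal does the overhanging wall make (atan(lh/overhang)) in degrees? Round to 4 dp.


angle = atan(0.28/0.16) = 60.2551 degrees


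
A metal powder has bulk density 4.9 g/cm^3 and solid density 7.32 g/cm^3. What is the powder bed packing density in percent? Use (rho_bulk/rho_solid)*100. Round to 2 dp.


Packing = (4.9/7.32)*100 = 66.94 %


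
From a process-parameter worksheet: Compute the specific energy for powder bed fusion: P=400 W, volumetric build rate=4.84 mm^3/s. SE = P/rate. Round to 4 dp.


SE = 400 / 4.84 = 82.6446 J/mm^3


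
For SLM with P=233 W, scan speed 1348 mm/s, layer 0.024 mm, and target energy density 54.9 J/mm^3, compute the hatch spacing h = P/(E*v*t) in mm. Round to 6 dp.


h = 233 / (54.9*1348*0.024) = 0.131184 mm


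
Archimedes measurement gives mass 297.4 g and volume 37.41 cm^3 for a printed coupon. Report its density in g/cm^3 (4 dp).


rho = 297.4 / 37.41 = 7.9497 g/cm^3


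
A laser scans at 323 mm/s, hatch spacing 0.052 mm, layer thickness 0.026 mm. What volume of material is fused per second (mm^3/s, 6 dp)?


Rate = 323 * 0.052 * 0.026 = 0.436696 mm^3/s


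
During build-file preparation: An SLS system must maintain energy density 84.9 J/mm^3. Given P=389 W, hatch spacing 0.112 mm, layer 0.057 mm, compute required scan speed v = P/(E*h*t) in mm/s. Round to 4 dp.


v = 389 / (84.9*0.112*0.057) = 717.7101 mm/s


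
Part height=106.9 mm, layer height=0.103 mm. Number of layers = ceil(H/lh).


Layers = ceil(106.9/0.103) = 1038


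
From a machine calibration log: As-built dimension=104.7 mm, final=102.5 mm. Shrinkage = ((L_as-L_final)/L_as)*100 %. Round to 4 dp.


Shrinkage = ((104.7-102.5)/104.7)*100 = 2.1012 %


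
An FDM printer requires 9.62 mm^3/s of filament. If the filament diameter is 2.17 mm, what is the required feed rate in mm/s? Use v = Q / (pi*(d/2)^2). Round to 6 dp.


A = pi*(2.17/2)^2 = 3.698361
v = 9.62 / 3.698361 = 2.601152 mm/s


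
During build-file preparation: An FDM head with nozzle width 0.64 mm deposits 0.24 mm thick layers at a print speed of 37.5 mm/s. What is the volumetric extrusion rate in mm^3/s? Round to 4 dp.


Rate = 0.64 * 0.24 * 37.5 = 5.76 mm^3/s


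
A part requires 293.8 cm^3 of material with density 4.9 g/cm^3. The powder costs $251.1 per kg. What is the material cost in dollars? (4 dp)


Mass = 293.8*4.9/1000 = 1.43962 kg
Cost = 1.43962 * 251.1 = 361.4886 $


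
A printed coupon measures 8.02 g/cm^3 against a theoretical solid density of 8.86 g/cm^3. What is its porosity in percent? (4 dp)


Porosity = (1-8.02/8.86)*100 = 9.4808 %


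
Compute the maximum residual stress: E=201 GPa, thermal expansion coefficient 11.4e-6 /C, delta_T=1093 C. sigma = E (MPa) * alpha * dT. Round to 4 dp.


sigma = 201*1000 * 11.4e-6 * 1093 = 2504.5002 MPa


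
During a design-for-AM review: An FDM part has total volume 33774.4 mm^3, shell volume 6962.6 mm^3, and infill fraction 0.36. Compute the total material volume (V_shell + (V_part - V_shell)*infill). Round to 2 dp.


V_infill = (33774.4 - 6962.6) * 0.36 = 9652.25
V_total = 6962.6 + 9652.25 = 16614.85 mm^3


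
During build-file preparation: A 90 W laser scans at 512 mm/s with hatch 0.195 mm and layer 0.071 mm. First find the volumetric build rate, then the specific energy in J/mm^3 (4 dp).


Build rate = 512 * 0.195 * 0.071 = 7.08864 mm^3/s
SE = 90 / 7.08864 = 12.6964 J/mm^3


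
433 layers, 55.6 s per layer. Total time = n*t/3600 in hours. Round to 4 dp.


t = 433 * 55.6 / 3600 = 6.6874 hrs


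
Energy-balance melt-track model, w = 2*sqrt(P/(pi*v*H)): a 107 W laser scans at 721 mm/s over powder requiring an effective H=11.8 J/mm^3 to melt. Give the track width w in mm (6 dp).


w = 2*sqrt(107/(pi*721*11.8)) = 0.126543 mm


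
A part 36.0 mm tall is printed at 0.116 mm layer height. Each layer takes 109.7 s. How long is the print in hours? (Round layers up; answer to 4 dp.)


Layers = ceil(36.0/0.116) = 311
t = 311 * 109.7 / 3600 = 9.4769 hrs


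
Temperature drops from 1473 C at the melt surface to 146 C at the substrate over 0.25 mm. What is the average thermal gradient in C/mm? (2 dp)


G = (1473-146)/0.25 = 5308.0 C/mm


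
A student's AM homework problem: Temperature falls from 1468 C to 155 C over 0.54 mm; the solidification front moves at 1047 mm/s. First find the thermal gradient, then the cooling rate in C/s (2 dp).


G = (1468-155)/0.54 = 2431.48148148 C/mm
CR = 2431.48148148 * 1047 = 2545761.11 C/s


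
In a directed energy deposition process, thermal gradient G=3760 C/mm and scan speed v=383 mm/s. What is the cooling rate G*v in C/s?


CR = 3760 * 383 = 1440080 C/s


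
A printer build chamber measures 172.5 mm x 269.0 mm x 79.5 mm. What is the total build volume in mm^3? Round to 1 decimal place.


V = 172.5 * 269.0 * 79.5 = 3688998.8 mm^3


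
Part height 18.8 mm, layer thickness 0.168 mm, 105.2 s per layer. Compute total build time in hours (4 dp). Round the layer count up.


Layers = ceil(18.8/0.168) = 112
t = 112 * 105.2 / 3600 = 3.2729 hrs


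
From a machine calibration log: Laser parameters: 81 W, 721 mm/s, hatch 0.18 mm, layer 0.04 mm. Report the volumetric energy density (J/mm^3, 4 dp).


E = 81 / (721*0.18*0.04) = 15.6033 J/mm^3


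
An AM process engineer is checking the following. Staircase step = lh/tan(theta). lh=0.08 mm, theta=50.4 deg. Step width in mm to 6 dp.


step = 0.08 / tan(50.4) = 0.066182 mm


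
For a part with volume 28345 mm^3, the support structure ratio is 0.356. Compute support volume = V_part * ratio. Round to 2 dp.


V_support = 28345 * 0.356 = 10090.82 mm^3


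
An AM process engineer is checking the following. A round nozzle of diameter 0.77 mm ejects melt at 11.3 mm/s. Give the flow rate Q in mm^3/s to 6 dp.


A = pi*(0.77/2)^2 = 0.46566257 mm^2
Q = 0.46566257 * 11.3 = 5.261987 mm^3/s


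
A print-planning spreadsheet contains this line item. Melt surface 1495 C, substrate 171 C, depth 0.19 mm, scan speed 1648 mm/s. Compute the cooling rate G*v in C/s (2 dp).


G = (1495-171)/0.19 = 6968.42105263 C/mm
CR = 6968.42105263 * 1648 = 11483957.89 C/s


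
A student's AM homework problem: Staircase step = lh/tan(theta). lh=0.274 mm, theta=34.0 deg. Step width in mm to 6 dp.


step = 0.274 / tan(34.0) = 0.406222 mm


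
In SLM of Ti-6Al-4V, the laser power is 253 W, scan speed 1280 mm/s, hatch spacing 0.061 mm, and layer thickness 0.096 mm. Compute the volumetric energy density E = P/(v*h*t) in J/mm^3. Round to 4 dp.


E = 253 / (1280*0.061*0.096) = 33.7528 J/mm^3


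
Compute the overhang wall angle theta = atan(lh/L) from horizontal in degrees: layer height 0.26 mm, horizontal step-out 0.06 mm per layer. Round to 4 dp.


angle = atan(0.26/0.06) = 77.0054 degrees


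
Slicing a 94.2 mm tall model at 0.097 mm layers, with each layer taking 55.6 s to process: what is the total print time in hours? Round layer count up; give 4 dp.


Layers = ceil(94.2/0.097) = 972
t = 972 * 55.6 / 3600 = 15.012 hrs


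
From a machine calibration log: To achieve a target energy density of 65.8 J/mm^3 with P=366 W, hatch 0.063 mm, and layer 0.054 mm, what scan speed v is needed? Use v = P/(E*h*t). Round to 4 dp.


v = 366 / (65.8*0.063*0.054) = 1635.0118 mm/s


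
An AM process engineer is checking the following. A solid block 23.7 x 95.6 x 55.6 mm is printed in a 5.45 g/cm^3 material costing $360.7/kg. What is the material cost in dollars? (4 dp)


V = 23.7 * 95.6 * 55.6 = 125974.032 mm^3 = 125.974032 cm^3
Mass = 125.974032 * 5.45 / 1000 = 0.68655847 kg
Cost = 0.68655847 * 360.7 = 247.6416 $


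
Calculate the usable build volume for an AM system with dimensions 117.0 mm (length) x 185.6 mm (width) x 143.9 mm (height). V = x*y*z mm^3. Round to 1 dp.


V = 117.0 * 185.6 * 143.9 = 3124817.3 mm^3
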